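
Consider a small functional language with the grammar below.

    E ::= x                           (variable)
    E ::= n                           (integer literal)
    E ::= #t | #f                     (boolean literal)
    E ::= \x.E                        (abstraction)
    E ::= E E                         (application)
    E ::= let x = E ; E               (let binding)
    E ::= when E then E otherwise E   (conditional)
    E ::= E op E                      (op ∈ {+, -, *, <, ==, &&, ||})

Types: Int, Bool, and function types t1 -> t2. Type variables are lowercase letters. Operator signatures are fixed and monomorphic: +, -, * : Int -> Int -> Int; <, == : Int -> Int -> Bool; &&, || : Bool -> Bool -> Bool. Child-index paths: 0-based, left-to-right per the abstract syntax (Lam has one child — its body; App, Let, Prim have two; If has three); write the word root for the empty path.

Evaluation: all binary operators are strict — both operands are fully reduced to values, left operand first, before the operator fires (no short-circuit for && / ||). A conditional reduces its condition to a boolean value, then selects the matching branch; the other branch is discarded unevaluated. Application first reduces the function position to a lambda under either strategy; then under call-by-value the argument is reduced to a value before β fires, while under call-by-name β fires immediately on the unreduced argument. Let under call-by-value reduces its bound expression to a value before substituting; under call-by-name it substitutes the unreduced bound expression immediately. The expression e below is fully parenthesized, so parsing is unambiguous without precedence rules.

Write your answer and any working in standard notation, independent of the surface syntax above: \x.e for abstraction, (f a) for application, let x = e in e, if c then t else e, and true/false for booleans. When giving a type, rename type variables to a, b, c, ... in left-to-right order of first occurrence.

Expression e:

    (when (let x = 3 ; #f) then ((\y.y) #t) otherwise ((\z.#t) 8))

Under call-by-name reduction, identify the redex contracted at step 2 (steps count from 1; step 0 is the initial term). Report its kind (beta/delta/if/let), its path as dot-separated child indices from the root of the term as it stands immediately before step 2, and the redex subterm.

Derivation:
step 0: (if (let x = 3 in false) then ((\y.y) true) else ((\z.true) 8))
step 1: [let@0] (if false then ((\y.y) true) else ((\z.true) 8))
step 2: [if@root] ((\z.true) 8)

Answer: if at root : (if false then ((\y.y) true) else ((\z.true) 8))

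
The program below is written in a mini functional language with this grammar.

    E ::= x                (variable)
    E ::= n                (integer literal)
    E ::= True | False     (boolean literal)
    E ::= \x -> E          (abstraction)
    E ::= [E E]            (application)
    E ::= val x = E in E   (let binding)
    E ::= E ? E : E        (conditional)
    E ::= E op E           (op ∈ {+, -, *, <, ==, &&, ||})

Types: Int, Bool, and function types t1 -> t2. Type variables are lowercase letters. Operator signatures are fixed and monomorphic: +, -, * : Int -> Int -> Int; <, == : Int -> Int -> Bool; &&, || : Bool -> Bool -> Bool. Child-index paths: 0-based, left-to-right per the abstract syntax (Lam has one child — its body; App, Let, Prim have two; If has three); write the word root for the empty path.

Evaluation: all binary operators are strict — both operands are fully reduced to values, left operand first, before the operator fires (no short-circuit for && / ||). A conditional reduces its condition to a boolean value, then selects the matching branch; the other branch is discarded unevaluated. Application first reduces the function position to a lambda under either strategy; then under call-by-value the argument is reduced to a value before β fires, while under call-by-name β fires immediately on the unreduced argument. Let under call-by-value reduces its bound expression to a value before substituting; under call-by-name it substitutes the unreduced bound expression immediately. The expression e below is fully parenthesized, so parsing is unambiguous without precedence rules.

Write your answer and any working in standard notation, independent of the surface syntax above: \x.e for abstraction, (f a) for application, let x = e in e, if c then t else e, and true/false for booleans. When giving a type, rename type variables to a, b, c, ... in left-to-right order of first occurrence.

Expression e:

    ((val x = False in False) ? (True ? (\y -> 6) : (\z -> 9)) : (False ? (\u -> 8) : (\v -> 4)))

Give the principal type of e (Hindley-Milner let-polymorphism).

Answer: a -> Int

Working:
let x : Bool
  unify Bool ~ Bool
  unify Bool ~ Bool
\y._ : a -> Int
\z._ : b -> Int
  unify a -> Int ~ b -> Int
  unify a ~ b
  unify Int ~ Int
  unify Bool ~ Bool
\u._ : c -> Int
\v._ : d -> Int
  unify c -> Int ~ d -> Int
  unify c ~ d
  unify Int ~ Int
  unify b -> Int ~ d -> Int
  unify b ~ d
  unify Int ~ Int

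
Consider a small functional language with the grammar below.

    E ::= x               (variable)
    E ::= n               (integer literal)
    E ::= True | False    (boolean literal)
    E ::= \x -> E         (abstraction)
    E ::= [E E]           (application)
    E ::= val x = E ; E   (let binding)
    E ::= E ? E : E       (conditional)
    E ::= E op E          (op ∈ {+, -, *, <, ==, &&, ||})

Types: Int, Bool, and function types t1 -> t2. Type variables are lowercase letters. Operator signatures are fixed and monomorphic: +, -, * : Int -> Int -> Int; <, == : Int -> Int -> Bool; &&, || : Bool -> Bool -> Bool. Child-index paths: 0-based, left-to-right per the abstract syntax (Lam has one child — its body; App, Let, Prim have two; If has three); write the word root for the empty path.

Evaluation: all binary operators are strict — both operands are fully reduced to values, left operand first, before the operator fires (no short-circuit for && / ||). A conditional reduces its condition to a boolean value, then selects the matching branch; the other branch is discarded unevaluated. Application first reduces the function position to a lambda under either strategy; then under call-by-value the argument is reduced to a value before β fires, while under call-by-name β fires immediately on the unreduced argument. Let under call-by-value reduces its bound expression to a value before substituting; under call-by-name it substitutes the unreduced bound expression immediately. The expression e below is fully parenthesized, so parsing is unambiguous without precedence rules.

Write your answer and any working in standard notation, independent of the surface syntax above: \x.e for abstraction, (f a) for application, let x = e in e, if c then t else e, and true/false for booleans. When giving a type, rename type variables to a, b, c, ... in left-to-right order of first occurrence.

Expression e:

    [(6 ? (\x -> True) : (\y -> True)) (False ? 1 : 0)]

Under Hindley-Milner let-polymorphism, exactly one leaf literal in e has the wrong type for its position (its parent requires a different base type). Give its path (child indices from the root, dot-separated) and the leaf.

Answer: 0.0 : 6

Derivation:
  unify Int ~ Bool
  FAIL: mismatch Int ~ Bool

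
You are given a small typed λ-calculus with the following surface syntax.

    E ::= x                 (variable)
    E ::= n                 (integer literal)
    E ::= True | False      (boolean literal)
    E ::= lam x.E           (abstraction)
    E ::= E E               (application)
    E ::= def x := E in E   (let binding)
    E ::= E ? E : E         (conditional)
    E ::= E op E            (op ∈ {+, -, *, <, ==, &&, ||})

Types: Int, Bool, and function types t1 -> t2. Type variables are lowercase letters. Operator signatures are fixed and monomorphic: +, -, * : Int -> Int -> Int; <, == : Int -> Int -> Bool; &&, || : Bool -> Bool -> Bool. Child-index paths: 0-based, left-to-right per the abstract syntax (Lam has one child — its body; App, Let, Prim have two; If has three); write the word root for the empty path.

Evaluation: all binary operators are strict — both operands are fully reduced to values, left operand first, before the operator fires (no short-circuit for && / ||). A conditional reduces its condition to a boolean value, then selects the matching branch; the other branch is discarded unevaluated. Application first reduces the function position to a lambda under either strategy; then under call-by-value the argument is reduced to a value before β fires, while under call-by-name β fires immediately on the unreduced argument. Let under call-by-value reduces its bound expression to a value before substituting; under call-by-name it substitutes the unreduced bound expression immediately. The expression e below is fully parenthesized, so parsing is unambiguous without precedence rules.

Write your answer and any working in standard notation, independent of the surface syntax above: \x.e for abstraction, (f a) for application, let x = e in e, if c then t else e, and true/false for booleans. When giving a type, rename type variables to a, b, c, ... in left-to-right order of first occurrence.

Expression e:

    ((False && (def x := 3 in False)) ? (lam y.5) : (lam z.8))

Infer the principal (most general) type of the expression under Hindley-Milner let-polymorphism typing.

Trace:
  unify Bool ~ Bool
let x : Int
  unify Bool ~ Bool
  unify Bool ~ Bool
\y._ : a -> Int
\z._ : b -> Int
  unify a -> Int ~ b -> Int
  unify a ~ b
  unify Int ~ Int

Answer: a -> Int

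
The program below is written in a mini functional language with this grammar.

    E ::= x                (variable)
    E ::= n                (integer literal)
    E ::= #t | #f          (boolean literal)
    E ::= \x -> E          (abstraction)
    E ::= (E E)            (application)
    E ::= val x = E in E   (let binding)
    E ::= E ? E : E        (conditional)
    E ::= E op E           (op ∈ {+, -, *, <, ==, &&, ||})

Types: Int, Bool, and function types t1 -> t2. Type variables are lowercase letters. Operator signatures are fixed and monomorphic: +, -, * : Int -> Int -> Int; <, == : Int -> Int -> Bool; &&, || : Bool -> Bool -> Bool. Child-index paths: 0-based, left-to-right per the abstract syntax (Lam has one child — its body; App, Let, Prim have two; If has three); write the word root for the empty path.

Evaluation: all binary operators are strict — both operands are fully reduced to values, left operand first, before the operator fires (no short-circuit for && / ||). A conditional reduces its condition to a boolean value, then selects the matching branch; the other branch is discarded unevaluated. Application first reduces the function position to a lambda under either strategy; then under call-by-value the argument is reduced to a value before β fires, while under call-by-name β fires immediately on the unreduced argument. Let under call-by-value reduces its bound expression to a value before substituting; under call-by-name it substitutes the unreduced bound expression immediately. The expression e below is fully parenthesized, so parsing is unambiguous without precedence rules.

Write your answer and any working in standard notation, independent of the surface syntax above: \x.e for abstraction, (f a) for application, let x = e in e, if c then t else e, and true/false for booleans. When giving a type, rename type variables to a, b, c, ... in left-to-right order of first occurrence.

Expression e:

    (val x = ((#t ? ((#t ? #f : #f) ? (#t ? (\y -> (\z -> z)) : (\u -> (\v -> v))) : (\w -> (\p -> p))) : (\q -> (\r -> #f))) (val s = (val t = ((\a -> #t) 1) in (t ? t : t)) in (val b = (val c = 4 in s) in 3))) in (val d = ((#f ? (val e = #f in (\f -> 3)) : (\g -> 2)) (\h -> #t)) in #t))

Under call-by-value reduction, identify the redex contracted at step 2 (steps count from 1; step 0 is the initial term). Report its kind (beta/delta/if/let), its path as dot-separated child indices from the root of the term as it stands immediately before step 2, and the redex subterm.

Derivation:
step 0: (let x = ((if true then (if (if true then false else false) then (if true then (\y.(\z.z)) else (\u.(\v.v))) else (\w.(\p.p))) else (\q.(\r.false))) (let s = (let t = ((\a.true) 1) in (if t then t else t)) in (let b = (let c = 4 in s) in 3))) in (let d = ((if false then (let e = false in (\f.3)) else (\g.2)) (\h.true)) in true))
step 1: [if@0.0] (let x = ((if (if true then false else false) then (if true then (\y.(\z.z)) else (\u.(\v.v))) else (\w.(\p.p))) (let s = (let t = ((\a.true) 1) in (if t then t else t)) in (let b = (let c = 4 in s) in 3))) in (let d = ((if false then (let e = false in (\f.3)) else (\g.2)) (\h.true)) in true))
step 2: [if@0.0.0] (let x = ((if false then (if true then (\y.(\z.z)) else (\u.(\v.v))) else (\w.(\p.p))) (let s = (let t = ((\a.true) 1) in (if t then t else t)) in (let b = (let c = 4 in s) in 3))) in (let d = ((if false then (let e = false in (\f.3)) else (\g.2)) (\h.true)) in true))

Answer: if at 0.0.0 : (if true then false else false)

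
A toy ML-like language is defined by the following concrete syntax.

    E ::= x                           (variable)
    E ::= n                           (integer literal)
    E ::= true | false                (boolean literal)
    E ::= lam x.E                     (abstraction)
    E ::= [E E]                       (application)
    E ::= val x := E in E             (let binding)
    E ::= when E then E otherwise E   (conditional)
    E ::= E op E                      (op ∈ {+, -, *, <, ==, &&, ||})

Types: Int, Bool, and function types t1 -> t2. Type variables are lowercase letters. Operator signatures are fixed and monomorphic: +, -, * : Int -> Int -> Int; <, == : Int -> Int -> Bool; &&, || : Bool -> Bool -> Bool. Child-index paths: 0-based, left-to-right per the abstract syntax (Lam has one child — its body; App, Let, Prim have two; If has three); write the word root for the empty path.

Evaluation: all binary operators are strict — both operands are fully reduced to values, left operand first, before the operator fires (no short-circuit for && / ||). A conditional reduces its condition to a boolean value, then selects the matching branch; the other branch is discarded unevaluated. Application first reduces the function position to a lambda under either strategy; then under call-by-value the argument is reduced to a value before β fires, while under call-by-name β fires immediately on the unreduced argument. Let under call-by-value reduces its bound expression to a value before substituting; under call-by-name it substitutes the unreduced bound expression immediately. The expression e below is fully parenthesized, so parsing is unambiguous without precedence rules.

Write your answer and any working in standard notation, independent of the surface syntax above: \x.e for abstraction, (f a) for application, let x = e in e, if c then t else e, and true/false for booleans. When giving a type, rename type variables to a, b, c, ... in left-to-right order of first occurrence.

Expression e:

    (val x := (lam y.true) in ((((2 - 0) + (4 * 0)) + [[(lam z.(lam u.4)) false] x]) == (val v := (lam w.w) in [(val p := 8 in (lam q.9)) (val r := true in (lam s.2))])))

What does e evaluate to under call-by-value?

Working:
step 0: (let x = (\y.true) in ((((2 - 0) + (4 * 0)) + (((\z.(\u.4)) false) x)) == (let v = (\w.w) in ((let p = 8 in (\q.9)) (let r = true in (\s.2))))))
step 1: [let@root] ((((2 - 0) + (4 * 0)) + (((\z.(\u.4)) false) (\y.true))) == (let v = (\w.w) in ((let p = 8 in (\q.9)) (let r = true in (\s.2)))))
step 2: [delta@0.0.0] (((2 + (4 * 0)) + (((\z.(\u.4)) false) (\y.true))) == (let v = (\w.w) in ((let p = 8 in (\q.9)) (let r = true in (\s.2)))))
step 3: [delta@0.0.1] (((2 + 0) + (((\z.(\u.4)) false) (\y.true))) == (let v = (\w.w) in ((let p = 8 in (\q.9)) (let r = true in (\s.2)))))
step 4: [delta@0.0] ((2 + (((\z.(\u.4)) false) (\y.true))) == (let v = (\w.w) in ((let p = 8 in (\q.9)) (let r = true in (\s.2)))))
step 5: [beta@0.1.0] ((2 + ((\u.4) (\y.true))) == (let v = (\w.w) in ((let p = 8 in (\q.9)) (let r = true in (\s.2)))))
step 6: [beta@0.1] ((2 + 4) == (let v = (\w.w) in ((let p = 8 in (\q.9)) (let r = true in (\s.2)))))
step 7: [delta@0] (6 == (let v = (\w.w) in ((let p = 8 in (\q.9)) (let r = true in (\s.2)))))
step 8: [let@1] (6 == ((let p = 8 in (\q.9)) (let r = true in (\s.2))))
step 9: [let@1.0] (6 == ((\q.9) (let r = true in (\s.2))))
step 10: [let@1.1] (6 == ((\q.9) (\s.2)))
step 11: [beta@1] (6 == 9)
step 12: [delta@root] false

Answer: false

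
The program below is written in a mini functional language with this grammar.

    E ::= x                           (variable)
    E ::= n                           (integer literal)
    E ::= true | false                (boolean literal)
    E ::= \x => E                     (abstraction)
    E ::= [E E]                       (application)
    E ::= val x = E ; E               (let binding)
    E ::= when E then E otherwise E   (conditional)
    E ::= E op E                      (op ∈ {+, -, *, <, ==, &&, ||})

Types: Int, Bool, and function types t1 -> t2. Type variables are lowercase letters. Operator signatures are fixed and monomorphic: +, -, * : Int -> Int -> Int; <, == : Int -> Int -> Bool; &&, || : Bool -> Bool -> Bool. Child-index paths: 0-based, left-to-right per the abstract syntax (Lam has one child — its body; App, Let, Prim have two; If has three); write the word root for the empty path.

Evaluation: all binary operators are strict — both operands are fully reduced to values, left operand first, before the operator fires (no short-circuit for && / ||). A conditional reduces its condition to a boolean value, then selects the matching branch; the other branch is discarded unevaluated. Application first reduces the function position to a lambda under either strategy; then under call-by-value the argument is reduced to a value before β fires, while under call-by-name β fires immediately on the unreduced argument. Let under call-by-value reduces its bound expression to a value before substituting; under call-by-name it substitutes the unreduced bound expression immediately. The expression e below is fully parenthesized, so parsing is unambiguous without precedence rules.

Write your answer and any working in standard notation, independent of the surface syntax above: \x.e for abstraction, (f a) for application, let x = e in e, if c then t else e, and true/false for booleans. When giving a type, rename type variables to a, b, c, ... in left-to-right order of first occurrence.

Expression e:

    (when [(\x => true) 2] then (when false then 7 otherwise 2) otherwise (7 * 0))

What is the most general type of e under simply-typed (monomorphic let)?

Answer: Int

Working:
\x._ : a -> Bool
  unify a -> Bool ~ Int -> b
  unify a ~ Int
  unify Bool ~ b
_ _ : Bool
  unify Bool ~ Bool
  unify Bool ~ Bool
  unify Int ~ Int
  unify Int ~ Int
  unify Int ~ Int
  unify Int ~ Int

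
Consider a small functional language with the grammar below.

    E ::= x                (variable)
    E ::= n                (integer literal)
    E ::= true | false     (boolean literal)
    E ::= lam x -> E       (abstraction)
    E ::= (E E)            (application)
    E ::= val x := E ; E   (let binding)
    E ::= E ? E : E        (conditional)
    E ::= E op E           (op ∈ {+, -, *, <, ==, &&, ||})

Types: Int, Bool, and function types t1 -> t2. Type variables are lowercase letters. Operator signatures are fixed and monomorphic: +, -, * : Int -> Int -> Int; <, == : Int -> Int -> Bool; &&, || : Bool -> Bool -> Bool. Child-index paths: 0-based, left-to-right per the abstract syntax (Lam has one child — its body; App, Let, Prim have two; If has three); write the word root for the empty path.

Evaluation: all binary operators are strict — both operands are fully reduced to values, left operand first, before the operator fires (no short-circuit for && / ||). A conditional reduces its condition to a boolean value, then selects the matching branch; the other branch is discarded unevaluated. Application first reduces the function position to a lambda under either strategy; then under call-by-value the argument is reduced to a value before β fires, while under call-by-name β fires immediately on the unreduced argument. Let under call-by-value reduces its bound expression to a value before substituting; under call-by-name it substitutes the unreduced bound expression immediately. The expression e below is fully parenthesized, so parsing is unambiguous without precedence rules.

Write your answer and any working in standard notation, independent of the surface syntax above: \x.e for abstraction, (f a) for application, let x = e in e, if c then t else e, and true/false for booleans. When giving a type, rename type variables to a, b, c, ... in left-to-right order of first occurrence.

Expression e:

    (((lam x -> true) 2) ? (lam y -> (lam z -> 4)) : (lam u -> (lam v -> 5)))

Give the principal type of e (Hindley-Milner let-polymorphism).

Derivation:
\x._ : a -> Bool
  unify a -> Bool ~ Int -> b
  unify a ~ Int
  unify Bool ~ b
_ _ : Bool
  unify Bool ~ Bool
\z._ : d -> Int
\y._ : c -> d -> Int
\v._ : f -> Int
\u._ : e -> f -> Int
  unify c -> d -> Int ~ e -> f -> Int
  unify c ~ e
  unify d -> Int ~ f -> Int
  unify d ~ f
  unify Int ~ Int

Answer: a -> b -> Int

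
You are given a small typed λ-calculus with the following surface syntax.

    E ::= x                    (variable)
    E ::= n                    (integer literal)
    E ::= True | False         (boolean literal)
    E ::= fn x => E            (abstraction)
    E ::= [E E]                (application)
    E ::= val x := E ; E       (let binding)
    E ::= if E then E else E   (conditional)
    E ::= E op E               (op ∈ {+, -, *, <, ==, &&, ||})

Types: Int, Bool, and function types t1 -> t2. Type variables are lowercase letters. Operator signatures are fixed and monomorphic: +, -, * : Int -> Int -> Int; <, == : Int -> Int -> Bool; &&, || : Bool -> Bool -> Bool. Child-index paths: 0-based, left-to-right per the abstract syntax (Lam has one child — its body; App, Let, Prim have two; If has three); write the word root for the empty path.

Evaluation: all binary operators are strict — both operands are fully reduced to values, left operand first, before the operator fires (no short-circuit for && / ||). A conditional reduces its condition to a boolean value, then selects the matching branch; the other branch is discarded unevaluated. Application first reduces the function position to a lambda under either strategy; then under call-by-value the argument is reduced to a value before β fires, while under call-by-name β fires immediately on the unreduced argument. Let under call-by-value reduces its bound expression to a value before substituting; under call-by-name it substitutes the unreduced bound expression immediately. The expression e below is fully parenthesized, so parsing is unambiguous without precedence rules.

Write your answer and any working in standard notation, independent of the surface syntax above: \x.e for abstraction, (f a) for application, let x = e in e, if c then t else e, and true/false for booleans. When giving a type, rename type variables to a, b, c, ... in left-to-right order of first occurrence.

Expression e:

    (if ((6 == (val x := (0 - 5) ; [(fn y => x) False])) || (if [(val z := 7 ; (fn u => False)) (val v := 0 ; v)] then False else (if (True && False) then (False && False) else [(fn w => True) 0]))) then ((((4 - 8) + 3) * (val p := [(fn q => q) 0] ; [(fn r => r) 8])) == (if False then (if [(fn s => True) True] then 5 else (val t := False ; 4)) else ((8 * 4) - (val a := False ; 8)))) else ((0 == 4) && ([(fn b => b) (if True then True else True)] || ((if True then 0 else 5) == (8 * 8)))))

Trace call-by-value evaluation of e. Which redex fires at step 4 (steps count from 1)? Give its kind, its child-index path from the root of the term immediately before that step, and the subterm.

Answer: delta at 0.0 : (6 == -5)

Derivation:
step 0: (if ((6 == (let x = (0 - 5) in ((\y.x) false))) || (if ((let z = 7 in (\u.false)) (let v = 0 in v)) then false else (if (true && false) then (false && false) else ((\w.true) 0)))) then ((((4 - 8) + 3) * (let p = ((\q.q) 0) in ((\r.r) 8))) == (if false then (if ((\s.true) true) then 5 else (let t = false in 4)) else ((8 * 4) - (let a = false in 8)))) else ((0 == 4) && (((\b.b) (if true then true else true)) || ((if true then 0 else 5) == (8 * 8)))))
step 1: [delta@0.0.1.0] (if ((6 == (let x = -5 in ((\y.x) false))) || (if ((let z = 7 in (\u.false)) (let v = 0 in v)) then false else (if (true && false) then (false && false) else ((\w.true) 0)))) then ((((4 - 8) + 3) * (let p = ((\q.q) 0) in ((\r.r) 8))) == (if false then (if ((\s.true) true) then 5 else (let t = false in 4)) else ((8 * 4) - (let a = false in 8)))) else ((0 == 4) && (((\b.b) (if true then true else true)) || ((if true then 0 else 5) == (8 * 8)))))
step 2: [let@0.0.1] (if ((6 == ((\y.-5) false)) || (if ((let z = 7 in (\u.false)) (let v = 0 in v)) then false else (if (true && false) then (false && false) else ((\w.true) 0)))) then ((((4 - 8) + 3) * (let p = ((\q.q) 0) in ((\r.r) 8))) == (if false then (if ((\s.true) true) then 5 else (let t = false in 4)) else ((8 * 4) - (let a = false in 8)))) else ((0 == 4) && (((\b.b) (if true then true else true)) || ((if true then 0 else 5) == (8 * 8)))))
step 3: [beta@0.0.1] (if ((6 == -5) || (if ((let z = 7 in (\u.false)) (let v = 0 in v)) then false else (if (true && false) then (false && false) else ((\w.true) 0)))) then ((((4 - 8) + 3) * (let p = ((\q.q) 0) in ((\r.r) 8))) == (if false then (if ((\s.true) true) then 5 else (let t = false in 4)) else ((8 * 4) - (let a = false in 8)))) else ((0 == 4) && (((\b.b) (if true then true else true)) || ((if true then 0 else 5) == (8 * 8)))))
step 4: [delta@0.0] (if (false || (if ((let z = 7 in (\u.false)) (let v = 0 in v)) then false else (if (true && false) then (false && false) else ((\w.true) 0)))) then ((((4 - 8) + 3) * (let p = ((\q.q) 0) in ((\r.r) 8))) == (if false then (if ((\s.true) true) then 5 else (let t = false in 4)) else ((8 * 4) - (let a = false in 8)))) else ((0 == 4) && (((\b.b) (if true then true else true)) || ((if true then 0 else 5) == (8 * 8)))))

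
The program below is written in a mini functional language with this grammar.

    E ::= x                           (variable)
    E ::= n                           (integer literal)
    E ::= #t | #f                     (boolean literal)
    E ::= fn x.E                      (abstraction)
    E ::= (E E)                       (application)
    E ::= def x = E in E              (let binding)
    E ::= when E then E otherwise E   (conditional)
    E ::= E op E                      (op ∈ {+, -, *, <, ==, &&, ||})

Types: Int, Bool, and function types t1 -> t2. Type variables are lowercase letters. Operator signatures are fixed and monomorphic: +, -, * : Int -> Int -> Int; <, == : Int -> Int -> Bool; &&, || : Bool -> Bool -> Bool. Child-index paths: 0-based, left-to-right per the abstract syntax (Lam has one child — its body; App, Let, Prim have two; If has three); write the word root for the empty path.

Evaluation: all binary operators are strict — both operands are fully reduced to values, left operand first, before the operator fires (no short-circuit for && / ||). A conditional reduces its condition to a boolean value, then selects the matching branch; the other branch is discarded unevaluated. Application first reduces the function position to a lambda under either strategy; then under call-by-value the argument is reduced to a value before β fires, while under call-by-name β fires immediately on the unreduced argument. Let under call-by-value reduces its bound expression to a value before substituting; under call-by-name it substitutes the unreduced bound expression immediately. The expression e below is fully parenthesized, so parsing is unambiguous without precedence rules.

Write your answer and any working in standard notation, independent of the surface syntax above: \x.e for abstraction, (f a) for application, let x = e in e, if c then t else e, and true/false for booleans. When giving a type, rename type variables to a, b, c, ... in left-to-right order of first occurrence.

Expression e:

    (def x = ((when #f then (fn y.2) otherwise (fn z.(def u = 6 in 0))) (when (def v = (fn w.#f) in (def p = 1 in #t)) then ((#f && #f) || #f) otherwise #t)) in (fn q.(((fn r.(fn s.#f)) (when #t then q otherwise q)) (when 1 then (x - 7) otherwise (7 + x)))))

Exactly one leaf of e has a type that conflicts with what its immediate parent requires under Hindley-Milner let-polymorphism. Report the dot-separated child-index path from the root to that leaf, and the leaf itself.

Answer: 1.0.1.0 : 1

Trace:
  unify Bool ~ Bool
\y._ : a -> Int
let u : Int
\z._ : b -> Int
  unify a -> Int ~ b -> Int
  unify a ~ b
  unify Int ~ Int
\w._ : c -> Bool
let v : forall. c -> Bool
let p : Int
  unify Bool ~ Bool
  unify Bool ~ Bool
  unify Bool ~ Bool
  unify Bool ~ Bool
  unify Bool ~ Bool
  unify Bool ~ Bool
  unify b -> Int ~ Bool -> d
  unify b ~ Bool
  unify Int ~ d
_ _ : Int
let x : Int
\s._ : g -> Bool
\r._ : f -> g -> Bool
  unify Bool ~ Bool
q : e
q : e
  unify e ~ e
  unify f -> g -> Bool ~ e -> h
  unify f ~ e
  unify g -> Bool ~ h
_ _ : g -> Bool
  unify Int ~ Bool
  FAIL: mismatch Int ~ Bool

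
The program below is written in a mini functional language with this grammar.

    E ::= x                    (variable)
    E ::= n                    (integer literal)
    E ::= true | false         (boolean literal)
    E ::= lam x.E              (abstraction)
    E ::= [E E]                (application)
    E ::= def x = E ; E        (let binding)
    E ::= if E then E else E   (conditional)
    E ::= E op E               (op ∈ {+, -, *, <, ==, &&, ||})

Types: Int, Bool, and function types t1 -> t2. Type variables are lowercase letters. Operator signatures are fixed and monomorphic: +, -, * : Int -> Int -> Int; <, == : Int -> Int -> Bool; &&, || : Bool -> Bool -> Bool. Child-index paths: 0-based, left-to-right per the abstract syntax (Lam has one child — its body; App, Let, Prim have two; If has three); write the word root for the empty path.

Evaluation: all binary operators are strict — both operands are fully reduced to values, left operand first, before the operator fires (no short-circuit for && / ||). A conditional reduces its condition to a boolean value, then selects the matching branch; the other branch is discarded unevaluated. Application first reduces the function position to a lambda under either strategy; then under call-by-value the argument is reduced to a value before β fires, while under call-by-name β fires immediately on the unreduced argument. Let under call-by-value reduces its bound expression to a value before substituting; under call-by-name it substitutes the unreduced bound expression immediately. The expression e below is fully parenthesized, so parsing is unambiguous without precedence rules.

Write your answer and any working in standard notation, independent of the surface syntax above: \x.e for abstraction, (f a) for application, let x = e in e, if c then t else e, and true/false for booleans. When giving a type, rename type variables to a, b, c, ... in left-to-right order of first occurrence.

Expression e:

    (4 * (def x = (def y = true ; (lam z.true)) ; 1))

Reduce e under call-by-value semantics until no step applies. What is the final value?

Derivation:
step 0: (4 * (let x = (let y = true in (\z.true)) in 1))
step 1: [let@1.0] (4 * (let x = (\z.true) in 1))
step 2: [let@1] (4 * 1)
step 3: [delta@root] 4

Answer: 4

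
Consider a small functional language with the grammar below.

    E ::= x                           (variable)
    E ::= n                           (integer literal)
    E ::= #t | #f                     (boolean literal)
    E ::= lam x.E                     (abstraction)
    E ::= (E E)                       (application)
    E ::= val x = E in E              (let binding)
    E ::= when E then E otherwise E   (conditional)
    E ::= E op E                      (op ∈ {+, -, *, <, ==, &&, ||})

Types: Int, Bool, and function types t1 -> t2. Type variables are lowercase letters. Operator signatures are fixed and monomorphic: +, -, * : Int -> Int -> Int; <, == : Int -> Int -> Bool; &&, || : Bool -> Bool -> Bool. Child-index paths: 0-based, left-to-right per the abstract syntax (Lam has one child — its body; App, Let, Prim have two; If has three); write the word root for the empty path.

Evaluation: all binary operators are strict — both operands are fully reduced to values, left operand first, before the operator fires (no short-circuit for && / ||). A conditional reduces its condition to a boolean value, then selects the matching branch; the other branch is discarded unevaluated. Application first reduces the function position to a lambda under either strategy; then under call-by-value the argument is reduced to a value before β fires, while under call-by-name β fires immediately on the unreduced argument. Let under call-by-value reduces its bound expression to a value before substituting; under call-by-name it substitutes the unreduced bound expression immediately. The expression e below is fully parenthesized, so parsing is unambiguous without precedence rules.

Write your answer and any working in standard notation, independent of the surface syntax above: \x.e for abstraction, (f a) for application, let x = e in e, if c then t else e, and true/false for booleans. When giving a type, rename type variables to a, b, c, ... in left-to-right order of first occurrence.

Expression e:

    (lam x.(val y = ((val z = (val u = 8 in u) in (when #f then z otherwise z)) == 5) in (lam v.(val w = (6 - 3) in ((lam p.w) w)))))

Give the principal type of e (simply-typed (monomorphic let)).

Answer: a -> b -> Int

Derivation:
let u : Int
u : Int
let z : Int
  unify Bool ~ Bool
z : Int
z : Int
  unify Int ~ Int
  unify Int ~ Int
  unify Int ~ Int
let y : Bool
  unify Int ~ Int
  unify Int ~ Int
let w : Int
w : Int
\p._ : c -> Int
w : Int
  unify c -> Int ~ Int -> d
  unify c ~ Int
  unify Int ~ d
_ _ : Int
\v._ : b -> Int
\x._ : a -> b -> Int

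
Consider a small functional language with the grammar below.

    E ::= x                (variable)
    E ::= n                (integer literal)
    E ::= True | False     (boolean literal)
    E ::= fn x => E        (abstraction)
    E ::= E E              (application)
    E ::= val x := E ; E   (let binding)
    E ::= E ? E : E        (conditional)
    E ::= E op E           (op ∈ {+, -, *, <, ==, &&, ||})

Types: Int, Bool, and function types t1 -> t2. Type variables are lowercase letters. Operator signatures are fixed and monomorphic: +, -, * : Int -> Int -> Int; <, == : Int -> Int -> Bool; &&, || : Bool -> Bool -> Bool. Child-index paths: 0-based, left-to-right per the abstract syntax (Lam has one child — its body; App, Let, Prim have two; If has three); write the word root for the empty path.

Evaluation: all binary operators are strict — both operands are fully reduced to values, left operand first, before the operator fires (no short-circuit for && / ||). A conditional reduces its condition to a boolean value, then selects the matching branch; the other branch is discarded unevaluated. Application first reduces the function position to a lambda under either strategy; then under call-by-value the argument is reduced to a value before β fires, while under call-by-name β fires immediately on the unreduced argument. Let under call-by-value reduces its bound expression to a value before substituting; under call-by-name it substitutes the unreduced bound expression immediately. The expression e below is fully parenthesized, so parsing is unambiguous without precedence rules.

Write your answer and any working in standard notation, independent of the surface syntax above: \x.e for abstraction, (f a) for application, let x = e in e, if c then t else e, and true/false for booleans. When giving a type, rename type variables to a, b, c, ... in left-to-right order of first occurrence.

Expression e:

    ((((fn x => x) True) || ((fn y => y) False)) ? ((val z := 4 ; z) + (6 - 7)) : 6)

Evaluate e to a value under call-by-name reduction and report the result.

Answer: 3

Working:
step 0: (if (((\x.x) true) || ((\y.y) false)) then ((let z = 4 in z) + (6 - 7)) else 6)
step 1: [beta@0.0] (if (true || ((\y.y) false)) then ((let z = 4 in z) + (6 - 7)) else 6)
step 2: [beta@0.1] (if (true || false) then ((let z = 4 in z) + (6 - 7)) else 6)
step 3: [delta@0] (if true then ((let z = 4 in z) + (6 - 7)) else 6)
step 4: [if@root] ((let z = 4 in z) + (6 - 7))
step 5: [let@0] (4 + (6 - 7))
step 6: [delta@1] (4 + -1)
step 7: [delta@root] 3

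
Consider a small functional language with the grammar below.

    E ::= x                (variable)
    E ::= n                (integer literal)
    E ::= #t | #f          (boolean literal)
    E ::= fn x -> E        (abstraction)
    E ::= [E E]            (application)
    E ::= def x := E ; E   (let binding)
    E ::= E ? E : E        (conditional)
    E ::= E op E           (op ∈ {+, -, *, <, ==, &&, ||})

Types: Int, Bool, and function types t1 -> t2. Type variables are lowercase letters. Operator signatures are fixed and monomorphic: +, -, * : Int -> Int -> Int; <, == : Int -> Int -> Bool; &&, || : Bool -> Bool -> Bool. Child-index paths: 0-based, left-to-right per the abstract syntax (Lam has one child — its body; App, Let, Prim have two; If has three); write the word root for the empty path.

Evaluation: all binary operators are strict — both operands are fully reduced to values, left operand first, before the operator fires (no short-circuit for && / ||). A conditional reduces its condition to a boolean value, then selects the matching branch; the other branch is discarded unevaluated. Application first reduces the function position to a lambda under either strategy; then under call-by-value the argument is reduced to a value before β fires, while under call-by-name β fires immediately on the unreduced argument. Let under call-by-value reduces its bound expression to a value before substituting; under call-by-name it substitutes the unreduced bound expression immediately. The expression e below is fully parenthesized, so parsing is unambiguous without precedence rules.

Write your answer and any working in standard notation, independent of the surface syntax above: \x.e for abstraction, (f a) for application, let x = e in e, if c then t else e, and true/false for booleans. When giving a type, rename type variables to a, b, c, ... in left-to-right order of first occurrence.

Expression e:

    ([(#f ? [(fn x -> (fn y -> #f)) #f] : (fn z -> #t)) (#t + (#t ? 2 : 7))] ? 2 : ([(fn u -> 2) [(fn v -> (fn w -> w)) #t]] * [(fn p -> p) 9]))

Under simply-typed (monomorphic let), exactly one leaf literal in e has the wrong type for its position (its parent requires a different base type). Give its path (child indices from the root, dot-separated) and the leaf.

Trace:
  unify Bool ~ Bool
\y._ : b -> Bool
\x._ : a -> b -> Bool
  unify a -> b -> Bool ~ Bool -> c
  unify a ~ Bool
  unify b -> Bool ~ c
_ _ : b -> Bool
\z._ : d -> Bool
  unify b -> Bool ~ d -> Bool
  unify b ~ d
  unify Bool ~ Bool
  unify Bool ~ Int
  FAIL: mismatch Bool ~ Int

Answer: 0.1.0 : true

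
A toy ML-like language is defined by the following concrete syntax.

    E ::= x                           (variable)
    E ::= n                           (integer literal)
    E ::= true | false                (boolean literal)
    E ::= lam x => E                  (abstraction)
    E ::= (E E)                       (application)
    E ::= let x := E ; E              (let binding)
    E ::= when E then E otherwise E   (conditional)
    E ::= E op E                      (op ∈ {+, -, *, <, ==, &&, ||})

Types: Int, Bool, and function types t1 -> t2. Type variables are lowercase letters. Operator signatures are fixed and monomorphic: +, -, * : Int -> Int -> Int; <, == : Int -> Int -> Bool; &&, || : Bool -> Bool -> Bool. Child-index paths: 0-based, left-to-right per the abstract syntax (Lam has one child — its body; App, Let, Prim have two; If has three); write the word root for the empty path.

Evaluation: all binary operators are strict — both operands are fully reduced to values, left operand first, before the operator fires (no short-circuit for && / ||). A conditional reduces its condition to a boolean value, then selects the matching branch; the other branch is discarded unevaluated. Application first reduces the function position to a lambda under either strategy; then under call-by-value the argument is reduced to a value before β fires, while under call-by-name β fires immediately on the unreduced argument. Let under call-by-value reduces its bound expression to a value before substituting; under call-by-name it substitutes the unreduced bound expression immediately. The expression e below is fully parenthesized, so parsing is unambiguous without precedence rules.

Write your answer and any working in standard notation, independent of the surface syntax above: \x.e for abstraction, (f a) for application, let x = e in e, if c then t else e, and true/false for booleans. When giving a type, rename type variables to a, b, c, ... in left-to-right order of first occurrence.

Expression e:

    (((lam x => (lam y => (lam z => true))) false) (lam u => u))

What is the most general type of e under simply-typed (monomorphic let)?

Answer: a -> Bool

Working:
\z._ : c -> Bool
\y._ : b -> c -> Bool
\x._ : a -> b -> c -> Bool
  unify a -> b -> c -> Bool ~ Bool -> d
  unify a ~ Bool
  unify b -> c -> Bool ~ d
_ _ : b -> c -> Bool
u : e
\u._ : e -> e
  unify b -> c -> Bool ~ (e -> e) -> f
  unify b ~ e -> e
  unify c -> Bool ~ f
_ _ : c -> Bool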